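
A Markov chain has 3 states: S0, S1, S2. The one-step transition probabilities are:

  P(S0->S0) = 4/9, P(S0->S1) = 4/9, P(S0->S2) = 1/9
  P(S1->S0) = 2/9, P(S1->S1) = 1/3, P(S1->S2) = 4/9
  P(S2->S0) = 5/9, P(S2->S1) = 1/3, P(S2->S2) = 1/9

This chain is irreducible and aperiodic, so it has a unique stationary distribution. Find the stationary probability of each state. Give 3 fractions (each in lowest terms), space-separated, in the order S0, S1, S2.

Answer: 12/31 35/93 22/93

Derivation:
The stationary distribution satisfies pi = pi * P, i.e.:
  pi_S0 = 4/9*pi_S0 + 2/9*pi_S1 + 5/9*pi_S2
  pi_S1 = 4/9*pi_S0 + 1/3*pi_S1 + 1/3*pi_S2
  pi_S2 = 1/9*pi_S0 + 4/9*pi_S1 + 1/9*pi_S2
with normalization: pi_S0 + pi_S1 + pi_S2 = 1.

Using the first 2 balance equations plus normalization, the linear system A*pi = b is:
  [-5/9, 2/9, 5/9] . pi = 0
  [4/9, -2/3, 1/3] . pi = 0
  [1, 1, 1] . pi = 1

Solving yields:
  pi_S0 = 12/31
  pi_S1 = 35/93
  pi_S2 = 22/93

Verification (pi * P):
  12/31*4/9 + 35/93*2/9 + 22/93*5/9 = 12/31 = pi_S0  (ok)
  12/31*4/9 + 35/93*1/3 + 22/93*1/3 = 35/93 = pi_S1  (ok)
  12/31*1/9 + 35/93*4/9 + 22/93*1/9 = 22/93 = pi_S2  (ok)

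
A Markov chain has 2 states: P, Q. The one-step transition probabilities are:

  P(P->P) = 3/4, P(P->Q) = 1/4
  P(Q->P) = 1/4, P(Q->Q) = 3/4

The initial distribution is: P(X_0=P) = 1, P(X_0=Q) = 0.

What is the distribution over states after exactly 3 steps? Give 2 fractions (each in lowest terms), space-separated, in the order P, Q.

Propagating the distribution step by step (d_{t+1} = d_t * P):
d_0 = (P=1, Q=0)
  d_1[P] = 1*3/4 + 0*1/4 = 3/4
  d_1[Q] = 1*1/4 + 0*3/4 = 1/4
d_1 = (P=3/4, Q=1/4)
  d_2[P] = 3/4*3/4 + 1/4*1/4 = 5/8
  d_2[Q] = 3/4*1/4 + 1/4*3/4 = 3/8
d_2 = (P=5/8, Q=3/8)
  d_3[P] = 5/8*3/4 + 3/8*1/4 = 9/16
  d_3[Q] = 5/8*1/4 + 3/8*3/4 = 7/16
d_3 = (P=9/16, Q=7/16)

Answer: 9/16 7/16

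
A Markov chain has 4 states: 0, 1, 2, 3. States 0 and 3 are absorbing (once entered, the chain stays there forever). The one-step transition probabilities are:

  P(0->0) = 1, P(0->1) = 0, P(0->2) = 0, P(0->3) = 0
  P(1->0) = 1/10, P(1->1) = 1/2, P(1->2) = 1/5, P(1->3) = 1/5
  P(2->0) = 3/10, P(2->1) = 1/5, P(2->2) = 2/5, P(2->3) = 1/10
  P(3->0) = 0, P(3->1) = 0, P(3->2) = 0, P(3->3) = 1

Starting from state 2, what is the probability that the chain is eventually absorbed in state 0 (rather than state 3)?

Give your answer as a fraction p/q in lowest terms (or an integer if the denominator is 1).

Let a_i = P(absorbed in 0 | start in state i).
Boundary conditions: a_0 = 1, a_3 = 0.
For each transient state i, a_i = sum_j P(i->j) * a_j:
  a_1 = 1/10*a_0 + 1/2*a_1 + 1/5*a_2 + 1/5*a_3
  a_2 = 3/10*a_0 + 1/5*a_1 + 2/5*a_2 + 1/10*a_3

Substituting a_0 = 1 and a_3 = 0, rearrange to (I - Q) a = r where r[i] = P(i -> 0):
  [1/2, -1/5] . (a_1, a_2) = 1/10
  [-1/5, 3/5] . (a_1, a_2) = 3/10

Solving yields:
  a_1 = 6/13
  a_2 = 17/26

Starting state is 2, so the absorption probability is a_2 = 17/26.

Answer: 17/26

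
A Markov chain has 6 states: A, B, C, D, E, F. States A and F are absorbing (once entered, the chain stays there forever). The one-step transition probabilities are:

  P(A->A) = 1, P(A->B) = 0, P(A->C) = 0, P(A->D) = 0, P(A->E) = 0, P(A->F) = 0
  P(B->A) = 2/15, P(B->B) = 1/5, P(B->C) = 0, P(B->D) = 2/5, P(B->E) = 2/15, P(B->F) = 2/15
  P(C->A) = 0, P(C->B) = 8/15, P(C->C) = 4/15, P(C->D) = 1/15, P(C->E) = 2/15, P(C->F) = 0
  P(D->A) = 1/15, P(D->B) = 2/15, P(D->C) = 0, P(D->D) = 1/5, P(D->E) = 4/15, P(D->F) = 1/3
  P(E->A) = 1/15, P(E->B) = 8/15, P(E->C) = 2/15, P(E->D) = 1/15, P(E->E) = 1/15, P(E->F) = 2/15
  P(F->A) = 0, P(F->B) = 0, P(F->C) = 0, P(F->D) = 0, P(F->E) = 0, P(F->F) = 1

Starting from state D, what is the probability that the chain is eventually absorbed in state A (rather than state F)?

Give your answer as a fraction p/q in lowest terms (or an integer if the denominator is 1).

Answer: 899/3533

Derivation:
Let a_i = P(absorbed in A | start in state i).
Boundary conditions: a_A = 1, a_F = 0.
For each transient state i, a_i = sum_j P(i->j) * a_j:
  a_B = 2/15*a_A + 1/5*a_B + 0*a_C + 2/5*a_D + 2/15*a_E + 2/15*a_F
  a_C = 0*a_A + 8/15*a_B + 4/15*a_C + 1/15*a_D + 2/15*a_E + 0*a_F
  a_D = 1/15*a_A + 2/15*a_B + 0*a_C + 1/5*a_D + 4/15*a_E + 1/3*a_F
  a_E = 1/15*a_A + 8/15*a_B + 2/15*a_C + 1/15*a_D + 1/15*a_E + 2/15*a_F

Substituting a_A = 1 and a_F = 0, rearrange to (I - Q) a = r where r[i] = P(i -> A):
  [4/5, 0, -2/5, -2/15] . (a_B, a_C, a_D, a_E) = 2/15
  [-8/15, 11/15, -1/15, -2/15] . (a_B, a_C, a_D, a_E) = 0
  [-2/15, 0, 4/5, -4/15] . (a_B, a_C, a_D, a_E) = 1/15
  [-8/15, -2/15, -1/15, 14/15] . (a_B, a_C, a_D, a_E) = 1/15

Solving yields:
  a_B = 2475/7066
  a_C = 1199/3533
  a_D = 899/3533
  a_E = 1195/3533

Starting state is D, so the absorption probability is a_D = 899/3533.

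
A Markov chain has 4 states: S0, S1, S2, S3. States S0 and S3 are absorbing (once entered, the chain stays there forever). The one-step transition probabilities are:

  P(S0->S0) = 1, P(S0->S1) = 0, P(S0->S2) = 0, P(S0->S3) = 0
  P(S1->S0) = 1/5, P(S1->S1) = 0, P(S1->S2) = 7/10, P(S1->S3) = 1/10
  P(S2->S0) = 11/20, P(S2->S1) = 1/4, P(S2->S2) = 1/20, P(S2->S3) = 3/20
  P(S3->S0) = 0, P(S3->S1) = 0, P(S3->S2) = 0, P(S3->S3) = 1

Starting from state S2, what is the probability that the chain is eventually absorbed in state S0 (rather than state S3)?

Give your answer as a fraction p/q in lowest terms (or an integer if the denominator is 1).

Answer: 24/31

Derivation:
Let a_i = P(absorbed in S0 | start in state i).
Boundary conditions: a_S0 = 1, a_S3 = 0.
For each transient state i, a_i = sum_j P(i->j) * a_j:
  a_S1 = 1/5*a_S0 + 0*a_S1 + 7/10*a_S2 + 1/10*a_S3
  a_S2 = 11/20*a_S0 + 1/4*a_S1 + 1/20*a_S2 + 3/20*a_S3

Substituting a_S0 = 1 and a_S3 = 0, rearrange to (I - Q) a = r where r[i] = P(i -> S0):
  [1, -7/10] . (a_S1, a_S2) = 1/5
  [-1/4, 19/20] . (a_S1, a_S2) = 11/20

Solving yields:
  a_S1 = 23/31
  a_S2 = 24/31

Starting state is S2, so the absorption probability is a_S2 = 24/31.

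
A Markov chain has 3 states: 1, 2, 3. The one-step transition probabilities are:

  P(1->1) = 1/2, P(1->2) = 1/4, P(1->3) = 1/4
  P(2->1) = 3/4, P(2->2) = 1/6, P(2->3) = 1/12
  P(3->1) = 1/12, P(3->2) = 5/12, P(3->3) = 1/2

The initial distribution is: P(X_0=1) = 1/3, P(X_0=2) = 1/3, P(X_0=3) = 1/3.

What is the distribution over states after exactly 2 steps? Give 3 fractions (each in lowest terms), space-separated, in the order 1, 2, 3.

Propagating the distribution step by step (d_{t+1} = d_t * P):
d_0 = (1=1/3, 2=1/3, 3=1/3)
  d_1[1] = 1/3*1/2 + 1/3*3/4 + 1/3*1/12 = 4/9
  d_1[2] = 1/3*1/4 + 1/3*1/6 + 1/3*5/12 = 5/18
  d_1[3] = 1/3*1/4 + 1/3*1/12 + 1/3*1/2 = 5/18
d_1 = (1=4/9, 2=5/18, 3=5/18)
  d_2[1] = 4/9*1/2 + 5/18*3/4 + 5/18*1/12 = 49/108
  d_2[2] = 4/9*1/4 + 5/18*1/6 + 5/18*5/12 = 59/216
  d_2[3] = 4/9*1/4 + 5/18*1/12 + 5/18*1/2 = 59/216
d_2 = (1=49/108, 2=59/216, 3=59/216)

Answer: 49/108 59/216 59/216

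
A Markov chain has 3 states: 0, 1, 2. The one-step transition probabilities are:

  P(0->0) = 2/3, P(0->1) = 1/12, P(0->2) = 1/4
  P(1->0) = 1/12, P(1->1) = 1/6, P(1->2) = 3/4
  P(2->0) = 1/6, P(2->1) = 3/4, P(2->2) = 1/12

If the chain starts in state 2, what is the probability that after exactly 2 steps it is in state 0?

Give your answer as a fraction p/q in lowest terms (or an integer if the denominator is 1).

Computing P^2 by repeated multiplication:
P^1 =
  0: [2/3, 1/12, 1/4]
  1: [1/12, 1/6, 3/4]
  2: [1/6, 3/4, 1/12]
P^2 =
  0: [71/144, 37/144, 1/4]
  1: [7/36, 43/72, 5/24]
  2: [3/16, 29/144, 11/18]

(P^2)[2 -> 0] = 3/16

Answer: 3/16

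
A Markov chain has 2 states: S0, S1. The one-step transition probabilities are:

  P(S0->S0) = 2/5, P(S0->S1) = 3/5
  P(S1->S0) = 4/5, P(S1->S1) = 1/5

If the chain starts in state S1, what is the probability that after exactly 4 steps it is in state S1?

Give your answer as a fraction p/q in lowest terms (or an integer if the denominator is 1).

Computing P^4 by repeated multiplication:
P^1 =
  S0: [2/5, 3/5]
  S1: [4/5, 1/5]
P^2 =
  S0: [16/25, 9/25]
  S1: [12/25, 13/25]
P^3 =
  S0: [68/125, 57/125]
  S1: [76/125, 49/125]
P^4 =
  S0: [364/625, 261/625]
  S1: [348/625, 277/625]

(P^4)[S1 -> S1] = 277/625

Answer: 277/625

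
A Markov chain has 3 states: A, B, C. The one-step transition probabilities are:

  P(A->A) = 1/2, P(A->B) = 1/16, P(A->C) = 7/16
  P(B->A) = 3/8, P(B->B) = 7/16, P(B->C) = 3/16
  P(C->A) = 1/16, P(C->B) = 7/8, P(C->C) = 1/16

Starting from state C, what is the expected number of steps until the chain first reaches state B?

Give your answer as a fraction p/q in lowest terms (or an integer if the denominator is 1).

Let h_i = expected steps to first reach B from state i.
Boundary: h_B = 0.
First-step equations for the other states:
  h_A = 1 + 1/2*h_A + 1/16*h_B + 7/16*h_C
  h_C = 1 + 1/16*h_A + 7/8*h_B + 1/16*h_C

Substituting h_B = 0 and rearranging gives the linear system (I - Q) h = 1:
  [1/2, -7/16] . (h_A, h_C) = 1
  [-1/16, 15/16] . (h_A, h_C) = 1

Solving yields:
  h_A = 352/113
  h_C = 144/113

Starting state is C, so the expected hitting time is h_C = 144/113.

Answer: 144/113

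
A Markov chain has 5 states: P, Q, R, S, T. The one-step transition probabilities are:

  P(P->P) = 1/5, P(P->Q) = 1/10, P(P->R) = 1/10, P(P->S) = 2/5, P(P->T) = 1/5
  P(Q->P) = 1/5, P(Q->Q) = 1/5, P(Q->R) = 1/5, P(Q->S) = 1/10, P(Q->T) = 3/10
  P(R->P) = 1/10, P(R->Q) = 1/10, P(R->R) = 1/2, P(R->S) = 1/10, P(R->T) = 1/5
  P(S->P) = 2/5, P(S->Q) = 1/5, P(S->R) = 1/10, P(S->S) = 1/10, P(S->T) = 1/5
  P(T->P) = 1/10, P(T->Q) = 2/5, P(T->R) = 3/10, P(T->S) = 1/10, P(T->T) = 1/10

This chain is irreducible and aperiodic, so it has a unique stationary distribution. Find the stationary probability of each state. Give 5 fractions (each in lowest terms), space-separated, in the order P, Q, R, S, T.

The stationary distribution satisfies pi = pi * P, i.e.:
  pi_P = 1/5*pi_P + 1/5*pi_Q + 1/10*pi_R + 2/5*pi_S + 1/10*pi_T
  pi_Q = 1/10*pi_P + 1/5*pi_Q + 1/10*pi_R + 1/5*pi_S + 2/5*pi_T
  pi_R = 1/10*pi_P + 1/5*pi_Q + 1/2*pi_R + 1/10*pi_S + 3/10*pi_T
  pi_S = 2/5*pi_P + 1/10*pi_Q + 1/10*pi_R + 1/10*pi_S + 1/10*pi_T
  pi_T = 1/5*pi_P + 3/10*pi_Q + 1/5*pi_R + 1/5*pi_S + 1/10*pi_T
with normalization: pi_P + pi_Q + pi_R + pi_S + pi_T = 1.

Using the first 4 balance equations plus normalization, the linear system A*pi = b is:
  [-4/5, 1/5, 1/10, 2/5, 1/10] . pi = 0
  [1/10, -4/5, 1/10, 1/5, 2/5] . pi = 0
  [1/10, 1/5, -1/2, 1/10, 3/10] . pi = 0
  [2/5, 1/10, 1/10, -9/10, 1/10] . pi = 0
  [1, 1, 1, 1, 1] . pi = 1

Solving yields:
  pi_P = 1429/7743
  pi_Q = 503/2581
  pi_R = 2057/7743
  pi_S = 401/2581
  pi_T = 515/2581

Verification (pi * P):
  1429/7743*1/5 + 503/2581*1/5 + 2057/7743*1/10 + 401/2581*2/5 + 515/2581*1/10 = 1429/7743 = pi_P  (ok)
  1429/7743*1/10 + 503/2581*1/5 + 2057/7743*1/10 + 401/2581*1/5 + 515/2581*2/5 = 503/2581 = pi_Q  (ok)
  1429/7743*1/10 + 503/2581*1/5 + 2057/7743*1/2 + 401/2581*1/10 + 515/2581*3/10 = 2057/7743 = pi_R  (ok)
  1429/7743*2/5 + 503/2581*1/10 + 2057/7743*1/10 + 401/2581*1/10 + 515/2581*1/10 = 401/2581 = pi_S  (ok)
  1429/7743*1/5 + 503/2581*3/10 + 2057/7743*1/5 + 401/2581*1/5 + 515/2581*1/10 = 515/2581 = pi_T  (ok)

Answer: 1429/7743 503/2581 2057/7743 401/2581 515/2581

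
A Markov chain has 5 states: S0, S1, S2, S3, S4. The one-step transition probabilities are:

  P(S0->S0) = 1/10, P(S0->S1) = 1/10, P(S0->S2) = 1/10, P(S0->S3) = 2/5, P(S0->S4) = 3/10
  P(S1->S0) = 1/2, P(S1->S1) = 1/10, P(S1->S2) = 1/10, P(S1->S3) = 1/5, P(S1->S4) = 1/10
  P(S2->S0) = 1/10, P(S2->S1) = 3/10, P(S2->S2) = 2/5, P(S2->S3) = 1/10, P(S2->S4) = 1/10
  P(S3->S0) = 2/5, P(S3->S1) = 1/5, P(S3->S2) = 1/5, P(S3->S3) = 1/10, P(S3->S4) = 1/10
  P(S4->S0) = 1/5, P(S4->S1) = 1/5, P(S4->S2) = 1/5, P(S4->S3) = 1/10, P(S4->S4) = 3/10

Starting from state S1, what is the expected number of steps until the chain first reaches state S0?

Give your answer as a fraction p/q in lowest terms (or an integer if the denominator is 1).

Let h_i = expected steps to first reach S0 from state i.
Boundary: h_S0 = 0.
First-step equations for the other states:
  h_S1 = 1 + 1/2*h_S0 + 1/10*h_S1 + 1/10*h_S2 + 1/5*h_S3 + 1/10*h_S4
  h_S2 = 1 + 1/10*h_S0 + 3/10*h_S1 + 2/5*h_S2 + 1/10*h_S3 + 1/10*h_S4
  h_S3 = 1 + 2/5*h_S0 + 1/5*h_S1 + 1/5*h_S2 + 1/10*h_S3 + 1/10*h_S4
  h_S4 = 1 + 1/5*h_S0 + 1/5*h_S1 + 1/5*h_S2 + 1/10*h_S3 + 3/10*h_S4

Substituting h_S0 = 0 and rearranging gives the linear system (I - Q) h = 1:
  [9/10, -1/10, -1/5, -1/10] . (h_S1, h_S2, h_S3, h_S4) = 1
  [-3/10, 3/5, -1/10, -1/10] . (h_S1, h_S2, h_S3, h_S4) = 1
  [-1/5, -1/5, 9/10, -1/10] . (h_S1, h_S2, h_S3, h_S4) = 1
  [-1/5, -1/5, -1/10, 7/10] . (h_S1, h_S2, h_S3, h_S4) = 1

Solving yields:
  h_S1 = 1040/389
  h_S2 = 4840/1167
  h_S3 = 3560/1167
  h_S4 = 4450/1167

Starting state is S1, so the expected hitting time is h_S1 = 1040/389.

Answer: 1040/389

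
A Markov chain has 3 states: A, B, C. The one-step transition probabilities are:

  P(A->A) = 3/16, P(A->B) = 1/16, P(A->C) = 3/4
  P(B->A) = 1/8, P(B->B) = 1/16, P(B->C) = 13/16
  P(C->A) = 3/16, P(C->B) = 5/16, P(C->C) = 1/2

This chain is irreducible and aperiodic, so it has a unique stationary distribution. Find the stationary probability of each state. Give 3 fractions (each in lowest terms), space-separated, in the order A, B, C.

Answer: 55/316 17/79 193/316

Derivation:
The stationary distribution satisfies pi = pi * P, i.e.:
  pi_A = 3/16*pi_A + 1/8*pi_B + 3/16*pi_C
  pi_B = 1/16*pi_A + 1/16*pi_B + 5/16*pi_C
  pi_C = 3/4*pi_A + 13/16*pi_B + 1/2*pi_C
with normalization: pi_A + pi_B + pi_C = 1.

Using the first 2 balance equations plus normalization, the linear system A*pi = b is:
  [-13/16, 1/8, 3/16] . pi = 0
  [1/16, -15/16, 5/16] . pi = 0
  [1, 1, 1] . pi = 1

Solving yields:
  pi_A = 55/316
  pi_B = 17/79
  pi_C = 193/316

Verification (pi * P):
  55/316*3/16 + 17/79*1/8 + 193/316*3/16 = 55/316 = pi_A  (ok)
  55/316*1/16 + 17/79*1/16 + 193/316*5/16 = 17/79 = pi_B  (ok)
  55/316*3/4 + 17/79*13/16 + 193/316*1/2 = 193/316 = pi_C  (ok)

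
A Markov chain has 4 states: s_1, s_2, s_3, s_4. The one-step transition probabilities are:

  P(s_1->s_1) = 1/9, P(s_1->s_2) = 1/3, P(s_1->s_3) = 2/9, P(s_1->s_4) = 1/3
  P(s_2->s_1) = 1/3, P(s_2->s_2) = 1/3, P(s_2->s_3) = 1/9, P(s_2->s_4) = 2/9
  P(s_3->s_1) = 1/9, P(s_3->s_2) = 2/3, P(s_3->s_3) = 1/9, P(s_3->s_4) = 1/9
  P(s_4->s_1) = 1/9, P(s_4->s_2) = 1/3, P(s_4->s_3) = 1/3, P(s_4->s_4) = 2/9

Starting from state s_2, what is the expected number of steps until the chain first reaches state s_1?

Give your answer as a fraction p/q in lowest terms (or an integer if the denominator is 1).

Let h_i = expected steps to first reach s_1 from state i.
Boundary: h_s_1 = 0.
First-step equations for the other states:
  h_s_2 = 1 + 1/3*h_s_1 + 1/3*h_s_2 + 1/9*h_s_3 + 2/9*h_s_4
  h_s_3 = 1 + 1/9*h_s_1 + 2/3*h_s_2 + 1/9*h_s_3 + 1/9*h_s_4
  h_s_4 = 1 + 1/9*h_s_1 + 1/3*h_s_2 + 1/3*h_s_3 + 2/9*h_s_4

Substituting h_s_1 = 0 and rearranging gives the linear system (I - Q) h = 1:
  [2/3, -1/9, -2/9] . (h_s_2, h_s_3, h_s_4) = 1
  [-2/3, 8/9, -1/9] . (h_s_2, h_s_3, h_s_4) = 1
  [-1/3, -1/3, 7/9] . (h_s_2, h_s_3, h_s_4) = 1

Solving yields:
  h_s_2 = 83/21
  h_s_3 = 33/7
  h_s_4 = 5

Starting state is s_2, so the expected hitting time is h_s_2 = 83/21.

Answer: 83/21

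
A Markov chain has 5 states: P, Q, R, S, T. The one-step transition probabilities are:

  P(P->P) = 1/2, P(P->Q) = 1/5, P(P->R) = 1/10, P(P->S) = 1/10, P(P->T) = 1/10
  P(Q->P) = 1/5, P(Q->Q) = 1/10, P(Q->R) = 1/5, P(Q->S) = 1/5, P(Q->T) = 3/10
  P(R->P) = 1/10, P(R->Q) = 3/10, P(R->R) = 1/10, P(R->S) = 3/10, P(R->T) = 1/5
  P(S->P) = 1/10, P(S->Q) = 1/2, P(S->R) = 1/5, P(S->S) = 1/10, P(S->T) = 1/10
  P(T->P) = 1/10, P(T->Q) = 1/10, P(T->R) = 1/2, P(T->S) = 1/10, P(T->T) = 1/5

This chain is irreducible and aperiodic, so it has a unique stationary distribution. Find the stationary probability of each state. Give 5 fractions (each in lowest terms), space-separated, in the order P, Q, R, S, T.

Answer: 183/893 205/893 191/893 148/893 166/893

Derivation:
The stationary distribution satisfies pi = pi * P, i.e.:
  pi_P = 1/2*pi_P + 1/5*pi_Q + 1/10*pi_R + 1/10*pi_S + 1/10*pi_T
  pi_Q = 1/5*pi_P + 1/10*pi_Q + 3/10*pi_R + 1/2*pi_S + 1/10*pi_T
  pi_R = 1/10*pi_P + 1/5*pi_Q + 1/10*pi_R + 1/5*pi_S + 1/2*pi_T
  pi_S = 1/10*pi_P + 1/5*pi_Q + 3/10*pi_R + 1/10*pi_S + 1/10*pi_T
  pi_T = 1/10*pi_P + 3/10*pi_Q + 1/5*pi_R + 1/10*pi_S + 1/5*pi_T
with normalization: pi_P + pi_Q + pi_R + pi_S + pi_T = 1.

Using the first 4 balance equations plus normalization, the linear system A*pi = b is:
  [-1/2, 1/5, 1/10, 1/10, 1/10] . pi = 0
  [1/5, -9/10, 3/10, 1/2, 1/10] . pi = 0
  [1/10, 1/5, -9/10, 1/5, 1/2] . pi = 0
  [1/10, 1/5, 3/10, -9/10, 1/10] . pi = 0
  [1, 1, 1, 1, 1] . pi = 1

Solving yields:
  pi_P = 183/893
  pi_Q = 205/893
  pi_R = 191/893
  pi_S = 148/893
  pi_T = 166/893

Verification (pi * P):
  183/893*1/2 + 205/893*1/5 + 191/893*1/10 + 148/893*1/10 + 166/893*1/10 = 183/893 = pi_P  (ok)
  183/893*1/5 + 205/893*1/10 + 191/893*3/10 + 148/893*1/2 + 166/893*1/10 = 205/893 = pi_Q  (ok)
  183/893*1/10 + 205/893*1/5 + 191/893*1/10 + 148/893*1/5 + 166/893*1/2 = 191/893 = pi_R  (ok)
  183/893*1/10 + 205/893*1/5 + 191/893*3/10 + 148/893*1/10 + 166/893*1/10 = 148/893 = pi_S  (ok)
  183/893*1/10 + 205/893*3/10 + 191/893*1/5 + 148/893*1/10 + 166/893*1/5 = 166/893 = pi_T  (ok)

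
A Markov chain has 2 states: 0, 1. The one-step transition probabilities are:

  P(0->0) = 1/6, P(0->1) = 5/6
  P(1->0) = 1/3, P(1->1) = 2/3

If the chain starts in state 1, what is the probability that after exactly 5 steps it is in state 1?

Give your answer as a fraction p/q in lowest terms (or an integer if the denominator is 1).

Computing P^5 by repeated multiplication:
P^1 =
  0: [1/6, 5/6]
  1: [1/3, 2/3]
P^2 =
  0: [11/36, 25/36]
  1: [5/18, 13/18]
P^3 =
  0: [61/216, 155/216]
  1: [31/108, 77/108]
P^4 =
  0: [371/1296, 925/1296]
  1: [185/648, 463/648]
P^5 =
  0: [2221/7776, 5555/7776]
  1: [1111/3888, 2777/3888]

(P^5)[1 -> 1] = 2777/3888

Answer: 2777/3888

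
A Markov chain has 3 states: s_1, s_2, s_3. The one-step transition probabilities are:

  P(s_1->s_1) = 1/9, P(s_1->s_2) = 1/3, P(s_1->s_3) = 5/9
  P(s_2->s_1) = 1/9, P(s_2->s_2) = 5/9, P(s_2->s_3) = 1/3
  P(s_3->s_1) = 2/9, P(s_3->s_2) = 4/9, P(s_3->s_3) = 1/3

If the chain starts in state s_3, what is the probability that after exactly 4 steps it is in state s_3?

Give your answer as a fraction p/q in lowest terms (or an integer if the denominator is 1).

Computing P^4 by repeated multiplication:
P^1 =
  s_1: [1/9, 1/3, 5/9]
  s_2: [1/9, 5/9, 1/3]
  s_3: [2/9, 4/9, 1/3]
P^2 =
  s_1: [14/81, 38/81, 29/81]
  s_2: [4/27, 40/81, 29/81]
  s_3: [4/27, 38/81, 31/81]
P^3 =
  s_1: [110/729, 116/243, 271/729]
  s_2: [110/729, 352/729, 89/243]
  s_3: [112/729, 350/729, 89/243]
P^4 =
  s_1: [1000/6561, 3154/6561, 2407/6561]
  s_2: [332/2187, 3158/6561, 2407/6561]
  s_3: [332/2187, 3154/6561, 2411/6561]

(P^4)[s_3 -> s_3] = 2411/6561

Answer: 2411/6561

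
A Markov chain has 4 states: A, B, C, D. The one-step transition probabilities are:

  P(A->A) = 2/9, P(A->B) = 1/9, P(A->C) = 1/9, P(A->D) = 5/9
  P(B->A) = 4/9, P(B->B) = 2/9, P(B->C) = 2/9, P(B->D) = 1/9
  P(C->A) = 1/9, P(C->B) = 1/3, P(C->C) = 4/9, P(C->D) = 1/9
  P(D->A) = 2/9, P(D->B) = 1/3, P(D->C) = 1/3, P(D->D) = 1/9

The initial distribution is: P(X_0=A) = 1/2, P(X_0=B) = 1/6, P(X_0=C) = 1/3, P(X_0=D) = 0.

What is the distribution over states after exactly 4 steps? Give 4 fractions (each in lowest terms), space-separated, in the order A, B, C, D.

Propagating the distribution step by step (d_{t+1} = d_t * P):
d_0 = (A=1/2, B=1/6, C=1/3, D=0)
  d_1[A] = 1/2*2/9 + 1/6*4/9 + 1/3*1/9 + 0*2/9 = 2/9
  d_1[B] = 1/2*1/9 + 1/6*2/9 + 1/3*1/3 + 0*1/3 = 11/54
  d_1[C] = 1/2*1/9 + 1/6*2/9 + 1/3*4/9 + 0*1/3 = 13/54
  d_1[D] = 1/2*5/9 + 1/6*1/9 + 1/3*1/9 + 0*1/9 = 1/3
d_1 = (A=2/9, B=11/54, C=13/54, D=1/3)
  d_2[A] = 2/9*2/9 + 11/54*4/9 + 13/54*1/9 + 1/3*2/9 = 13/54
  d_2[B] = 2/9*1/9 + 11/54*2/9 + 13/54*1/3 + 1/3*1/3 = 127/486
  d_2[C] = 2/9*1/9 + 11/54*2/9 + 13/54*4/9 + 1/3*1/3 = 70/243
  d_2[D] = 2/9*5/9 + 11/54*1/9 + 13/54*1/9 + 1/3*1/9 = 17/81
d_2 = (A=13/54, B=127/486, C=70/243, D=17/81)
  d_3[A] = 13/54*2/9 + 127/486*4/9 + 70/243*1/9 + 17/81*2/9 = 181/729
  d_3[B] = 13/54*1/9 + 127/486*2/9 + 70/243*1/3 + 17/81*1/3 = 1097/4374
  d_3[C] = 13/54*1/9 + 127/486*2/9 + 70/243*4/9 + 17/81*1/3 = 1237/4374
  d_3[D] = 13/54*5/9 + 127/486*1/9 + 70/243*1/9 + 17/81*1/9 = 53/243
d_3 = (A=181/729, B=1097/4374, C=1237/4374, D=53/243)
  d_4[A] = 181/729*2/9 + 1097/4374*4/9 + 1237/4374*1/9 + 53/243*2/9 = 3235/13122
  d_4[B] = 181/729*1/9 + 1097/4374*2/9 + 1237/4374*1/3 + 53/243*1/3 = 9853/39366
  d_4[C] = 181/729*1/9 + 1097/4374*2/9 + 1237/4374*4/9 + 53/243*1/3 = 5545/19683
  d_4[D] = 181/729*5/9 + 1097/4374*1/9 + 1237/4374*1/9 + 53/243*1/9 = 1453/6561
d_4 = (A=3235/13122, B=9853/39366, C=5545/19683, D=1453/6561)

Answer: 3235/13122 9853/39366 5545/19683 1453/6561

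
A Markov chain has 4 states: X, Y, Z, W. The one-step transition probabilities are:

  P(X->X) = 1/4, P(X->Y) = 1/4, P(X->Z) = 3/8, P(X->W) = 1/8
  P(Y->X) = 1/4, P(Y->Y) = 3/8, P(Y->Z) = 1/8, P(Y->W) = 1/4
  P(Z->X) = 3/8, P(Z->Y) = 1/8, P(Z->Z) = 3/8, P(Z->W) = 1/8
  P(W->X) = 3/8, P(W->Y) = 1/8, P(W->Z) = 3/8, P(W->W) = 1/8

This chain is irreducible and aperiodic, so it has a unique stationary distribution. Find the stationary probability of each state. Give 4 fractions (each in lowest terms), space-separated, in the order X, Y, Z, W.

Answer: 17/55 12/55 141/440 67/440

Derivation:
The stationary distribution satisfies pi = pi * P, i.e.:
  pi_X = 1/4*pi_X + 1/4*pi_Y + 3/8*pi_Z + 3/8*pi_W
  pi_Y = 1/4*pi_X + 3/8*pi_Y + 1/8*pi_Z + 1/8*pi_W
  pi_Z = 3/8*pi_X + 1/8*pi_Y + 3/8*pi_Z + 3/8*pi_W
  pi_W = 1/8*pi_X + 1/4*pi_Y + 1/8*pi_Z + 1/8*pi_W
with normalization: pi_X + pi_Y + pi_Z + pi_W = 1.

Using the first 3 balance equations plus normalization, the linear system A*pi = b is:
  [-3/4, 1/4, 3/8, 3/8] . pi = 0
  [1/4, -5/8, 1/8, 1/8] . pi = 0
  [3/8, 1/8, -5/8, 3/8] . pi = 0
  [1, 1, 1, 1] . pi = 1

Solving yields:
  pi_X = 17/55
  pi_Y = 12/55
  pi_Z = 141/440
  pi_W = 67/440

Verification (pi * P):
  17/55*1/4 + 12/55*1/4 + 141/440*3/8 + 67/440*3/8 = 17/55 = pi_X  (ok)
  17/55*1/4 + 12/55*3/8 + 141/440*1/8 + 67/440*1/8 = 12/55 = pi_Y  (ok)
  17/55*3/8 + 12/55*1/8 + 141/440*3/8 + 67/440*3/8 = 141/440 = pi_Z  (ok)
  17/55*1/8 + 12/55*1/4 + 141/440*1/8 + 67/440*1/8 = 67/440 = pi_W  (ok)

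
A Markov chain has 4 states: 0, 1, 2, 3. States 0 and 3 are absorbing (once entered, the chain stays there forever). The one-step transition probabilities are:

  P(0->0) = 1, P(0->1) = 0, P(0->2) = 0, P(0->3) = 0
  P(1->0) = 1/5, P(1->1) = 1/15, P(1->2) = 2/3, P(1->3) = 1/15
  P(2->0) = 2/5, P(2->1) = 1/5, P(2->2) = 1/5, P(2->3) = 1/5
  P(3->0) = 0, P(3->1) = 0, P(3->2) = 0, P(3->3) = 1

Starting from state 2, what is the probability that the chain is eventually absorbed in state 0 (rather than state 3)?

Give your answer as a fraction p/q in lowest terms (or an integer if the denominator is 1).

Answer: 31/46

Derivation:
Let a_i = P(absorbed in 0 | start in state i).
Boundary conditions: a_0 = 1, a_3 = 0.
For each transient state i, a_i = sum_j P(i->j) * a_j:
  a_1 = 1/5*a_0 + 1/15*a_1 + 2/3*a_2 + 1/15*a_3
  a_2 = 2/5*a_0 + 1/5*a_1 + 1/5*a_2 + 1/5*a_3

Substituting a_0 = 1 and a_3 = 0, rearrange to (I - Q) a = r where r[i] = P(i -> 0):
  [14/15, -2/3] . (a_1, a_2) = 1/5
  [-1/5, 4/5] . (a_1, a_2) = 2/5

Solving yields:
  a_1 = 16/23
  a_2 = 31/46

Starting state is 2, so the absorption probability is a_2 = 31/46.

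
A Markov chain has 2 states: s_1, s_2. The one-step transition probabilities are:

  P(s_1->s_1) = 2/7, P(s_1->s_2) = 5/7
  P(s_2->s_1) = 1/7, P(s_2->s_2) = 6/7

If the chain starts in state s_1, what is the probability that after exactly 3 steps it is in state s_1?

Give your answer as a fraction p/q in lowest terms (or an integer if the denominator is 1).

Computing P^3 by repeated multiplication:
P^1 =
  s_1: [2/7, 5/7]
  s_2: [1/7, 6/7]
P^2 =
  s_1: [9/49, 40/49]
  s_2: [8/49, 41/49]
P^3 =
  s_1: [58/343, 285/343]
  s_2: [57/343, 286/343]

(P^3)[s_1 -> s_1] = 58/343

Answer: 58/343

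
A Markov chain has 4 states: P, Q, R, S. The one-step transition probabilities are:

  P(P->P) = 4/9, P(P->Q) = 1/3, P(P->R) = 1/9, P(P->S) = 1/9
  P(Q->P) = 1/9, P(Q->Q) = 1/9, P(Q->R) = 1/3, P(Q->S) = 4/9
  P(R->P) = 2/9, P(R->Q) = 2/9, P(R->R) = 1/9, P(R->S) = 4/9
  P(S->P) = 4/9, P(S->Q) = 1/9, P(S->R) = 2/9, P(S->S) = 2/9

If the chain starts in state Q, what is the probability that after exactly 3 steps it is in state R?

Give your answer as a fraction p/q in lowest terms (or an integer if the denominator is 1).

Answer: 134/729

Derivation:
Computing P^3 by repeated multiplication:
P^1 =
  P: [4/9, 1/3, 1/9, 1/9]
  Q: [1/9, 1/9, 1/3, 4/9]
  R: [2/9, 2/9, 1/9, 4/9]
  S: [4/9, 1/9, 2/9, 2/9]
P^2 =
  P: [25/81, 2/9, 16/81, 22/81]
  Q: [1/3, 14/81, 5/27, 25/81]
  R: [28/81, 14/81, 17/81, 22/81]
  S: [29/81, 19/81, 13/81, 20/81]
P^3 =
  P: [238/729, 49/243, 139/729, 205/729]
  Q: [28/81, 50/243, 134/729, 193/729]
  R: [248/729, 154/729, 131/729, 196/729]
  S: [241/729, 152/729, 139/729, 197/729]

(P^3)[Q -> R] = 134/729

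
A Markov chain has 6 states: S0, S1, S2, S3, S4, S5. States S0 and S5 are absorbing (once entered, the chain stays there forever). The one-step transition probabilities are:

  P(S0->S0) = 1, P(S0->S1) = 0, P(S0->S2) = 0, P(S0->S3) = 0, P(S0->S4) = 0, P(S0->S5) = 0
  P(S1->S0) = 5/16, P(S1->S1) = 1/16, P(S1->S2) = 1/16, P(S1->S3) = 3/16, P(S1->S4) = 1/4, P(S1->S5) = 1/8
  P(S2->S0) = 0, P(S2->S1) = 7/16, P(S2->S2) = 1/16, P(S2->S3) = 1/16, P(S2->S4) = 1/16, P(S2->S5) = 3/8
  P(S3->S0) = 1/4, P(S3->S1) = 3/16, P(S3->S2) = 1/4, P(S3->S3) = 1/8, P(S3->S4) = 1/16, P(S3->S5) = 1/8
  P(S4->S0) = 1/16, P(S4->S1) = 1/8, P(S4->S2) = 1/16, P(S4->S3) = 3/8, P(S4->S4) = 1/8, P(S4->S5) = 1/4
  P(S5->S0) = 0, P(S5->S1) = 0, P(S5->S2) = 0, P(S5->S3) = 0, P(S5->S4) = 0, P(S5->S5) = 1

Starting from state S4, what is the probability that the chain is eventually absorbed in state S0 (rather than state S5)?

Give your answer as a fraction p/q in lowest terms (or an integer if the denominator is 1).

Answer: 13269/32909

Derivation:
Let a_i = P(absorbed in S0 | start in state i).
Boundary conditions: a_S0 = 1, a_S5 = 0.
For each transient state i, a_i = sum_j P(i->j) * a_j:
  a_S1 = 5/16*a_S0 + 1/16*a_S1 + 1/16*a_S2 + 3/16*a_S3 + 1/4*a_S4 + 1/8*a_S5
  a_S2 = 0*a_S0 + 7/16*a_S1 + 1/16*a_S2 + 1/16*a_S3 + 1/16*a_S4 + 3/8*a_S5
  a_S3 = 1/4*a_S0 + 3/16*a_S1 + 1/4*a_S2 + 1/8*a_S3 + 1/16*a_S4 + 1/8*a_S5
  a_S4 = 1/16*a_S0 + 1/8*a_S1 + 1/16*a_S2 + 3/8*a_S3 + 1/8*a_S4 + 1/4*a_S5

Substituting a_S0 = 1 and a_S5 = 0, rearrange to (I - Q) a = r where r[i] = P(i -> S0):
  [15/16, -1/16, -3/16, -1/4] . (a_S1, a_S2, a_S3, a_S4) = 5/16
  [-7/16, 15/16, -1/16, -1/16] . (a_S1, a_S2, a_S3, a_S4) = 0
  [-3/16, -1/4, 7/8, -1/16] . (a_S1, a_S2, a_S3, a_S4) = 1/4
  [-1/8, -1/16, -3/8, 7/8] . (a_S1, a_S2, a_S3, a_S4) = 1/16

Solving yields:
  a_S1 = 18715/32909
  a_S2 = 10781/32909
  a_S3 = 17441/32909
  a_S4 = 13269/32909

Starting state is S4, so the absorption probability is a_S4 = 13269/32909.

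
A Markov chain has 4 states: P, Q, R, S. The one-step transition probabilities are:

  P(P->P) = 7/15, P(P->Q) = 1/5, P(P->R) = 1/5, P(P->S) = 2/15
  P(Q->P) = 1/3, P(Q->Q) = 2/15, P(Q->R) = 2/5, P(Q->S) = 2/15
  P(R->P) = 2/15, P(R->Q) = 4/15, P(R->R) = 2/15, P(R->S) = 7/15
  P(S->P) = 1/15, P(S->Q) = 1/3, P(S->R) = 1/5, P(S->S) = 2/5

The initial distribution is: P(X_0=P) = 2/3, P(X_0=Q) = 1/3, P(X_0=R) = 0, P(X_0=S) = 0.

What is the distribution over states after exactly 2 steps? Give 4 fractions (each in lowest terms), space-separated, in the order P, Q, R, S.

Answer: 203/675 151/675 49/225 58/225

Derivation:
Propagating the distribution step by step (d_{t+1} = d_t * P):
d_0 = (P=2/3, Q=1/3, R=0, S=0)
  d_1[P] = 2/3*7/15 + 1/3*1/3 + 0*2/15 + 0*1/15 = 19/45
  d_1[Q] = 2/3*1/5 + 1/3*2/15 + 0*4/15 + 0*1/3 = 8/45
  d_1[R] = 2/3*1/5 + 1/3*2/5 + 0*2/15 + 0*1/5 = 4/15
  d_1[S] = 2/3*2/15 + 1/3*2/15 + 0*7/15 + 0*2/5 = 2/15
d_1 = (P=19/45, Q=8/45, R=4/15, S=2/15)
  d_2[P] = 19/45*7/15 + 8/45*1/3 + 4/15*2/15 + 2/15*1/15 = 203/675
  d_2[Q] = 19/45*1/5 + 8/45*2/15 + 4/15*4/15 + 2/15*1/3 = 151/675
  d_2[R] = 19/45*1/5 + 8/45*2/5 + 4/15*2/15 + 2/15*1/5 = 49/225
  d_2[S] = 19/45*2/15 + 8/45*2/15 + 4/15*7/15 + 2/15*2/5 = 58/225
d_2 = (P=203/675, Q=151/675, R=49/225, S=58/225)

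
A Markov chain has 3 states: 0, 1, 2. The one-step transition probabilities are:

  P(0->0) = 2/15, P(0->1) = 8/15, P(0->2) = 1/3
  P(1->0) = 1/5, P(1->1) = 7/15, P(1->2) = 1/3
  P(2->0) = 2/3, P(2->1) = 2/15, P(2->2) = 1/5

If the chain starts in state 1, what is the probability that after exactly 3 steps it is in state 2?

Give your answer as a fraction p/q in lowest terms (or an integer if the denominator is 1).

Computing P^3 by repeated multiplication:
P^1 =
  0: [2/15, 8/15, 1/3]
  1: [1/5, 7/15, 1/3]
  2: [2/3, 2/15, 1/5]
P^2 =
  0: [26/75, 82/225, 13/45]
  1: [77/225, 83/225, 13/45]
  2: [56/225, 4/9, 23/75]
P^3 =
  0: [1052/3375, 1328/3375, 199/675]
  1: [39/125, 1327/3375, 199/675]
  2: [1102/3375, 1286/3375, 329/1125]

(P^3)[1 -> 2] = 199/675

Answer: 199/675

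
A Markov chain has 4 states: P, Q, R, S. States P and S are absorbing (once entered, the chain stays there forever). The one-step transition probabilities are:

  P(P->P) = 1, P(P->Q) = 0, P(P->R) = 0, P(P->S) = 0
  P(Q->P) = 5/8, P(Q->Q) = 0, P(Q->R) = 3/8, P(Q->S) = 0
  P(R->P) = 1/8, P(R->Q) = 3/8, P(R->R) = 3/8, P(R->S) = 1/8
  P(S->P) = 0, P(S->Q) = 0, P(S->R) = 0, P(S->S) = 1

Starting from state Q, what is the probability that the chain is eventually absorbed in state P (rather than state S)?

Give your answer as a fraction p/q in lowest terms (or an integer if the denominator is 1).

Let a_i = P(absorbed in P | start in state i).
Boundary conditions: a_P = 1, a_S = 0.
For each transient state i, a_i = sum_j P(i->j) * a_j:
  a_Q = 5/8*a_P + 0*a_Q + 3/8*a_R + 0*a_S
  a_R = 1/8*a_P + 3/8*a_Q + 3/8*a_R + 1/8*a_S

Substituting a_P = 1 and a_S = 0, rearrange to (I - Q) a = r where r[i] = P(i -> P):
  [1, -3/8] . (a_Q, a_R) = 5/8
  [-3/8, 5/8] . (a_Q, a_R) = 1/8

Solving yields:
  a_Q = 28/31
  a_R = 23/31

Starting state is Q, so the absorption probability is a_Q = 28/31.

Answer: 28/31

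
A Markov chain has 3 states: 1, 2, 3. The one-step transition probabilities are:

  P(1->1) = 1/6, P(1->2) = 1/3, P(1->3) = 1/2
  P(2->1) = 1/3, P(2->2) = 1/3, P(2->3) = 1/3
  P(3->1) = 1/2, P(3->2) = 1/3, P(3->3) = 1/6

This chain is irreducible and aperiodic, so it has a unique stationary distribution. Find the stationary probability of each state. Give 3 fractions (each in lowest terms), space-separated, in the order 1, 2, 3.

The stationary distribution satisfies pi = pi * P, i.e.:
  pi_1 = 1/6*pi_1 + 1/3*pi_2 + 1/2*pi_3
  pi_2 = 1/3*pi_1 + 1/3*pi_2 + 1/3*pi_3
  pi_3 = 1/2*pi_1 + 1/3*pi_2 + 1/6*pi_3
with normalization: pi_1 + pi_2 + pi_3 = 1.

Using the first 2 balance equations plus normalization, the linear system A*pi = b is:
  [-5/6, 1/3, 1/2] . pi = 0
  [1/3, -2/3, 1/3] . pi = 0
  [1, 1, 1] . pi = 1

Solving yields:
  pi_1 = 1/3
  pi_2 = 1/3
  pi_3 = 1/3

Verification (pi * P):
  1/3*1/6 + 1/3*1/3 + 1/3*1/2 = 1/3 = pi_1  (ok)
  1/3*1/3 + 1/3*1/3 + 1/3*1/3 = 1/3 = pi_2  (ok)
  1/3*1/2 + 1/3*1/3 + 1/3*1/6 = 1/3 = pi_3  (ok)

Answer: 1/3 1/3 1/3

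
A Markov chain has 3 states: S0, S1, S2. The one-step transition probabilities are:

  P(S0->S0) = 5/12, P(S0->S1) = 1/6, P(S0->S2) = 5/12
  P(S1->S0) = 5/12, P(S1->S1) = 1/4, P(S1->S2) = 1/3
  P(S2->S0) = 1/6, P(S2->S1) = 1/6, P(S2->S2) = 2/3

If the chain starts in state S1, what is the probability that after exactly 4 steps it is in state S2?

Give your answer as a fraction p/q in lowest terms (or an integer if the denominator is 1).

Answer: 1225/2304

Derivation:
Computing P^4 by repeated multiplication:
P^1 =
  S0: [5/12, 1/6, 5/12]
  S1: [5/12, 1/4, 1/3]
  S2: [1/6, 1/6, 2/3]
P^2 =
  S0: [5/16, 13/72, 73/144]
  S1: [1/3, 3/16, 23/48]
  S2: [1/4, 13/72, 41/72]
P^3 =
  S0: [167/576, 157/864, 913/1728]
  S1: [19/64, 35/192, 25/48]
  S2: [79/288, 157/864, 235/432]
P^4 =
  S0: [1967/6912, 1885/10368, 11065/20736]
  S1: [55/192, 419/2304, 1225/2304]
  S2: [485/1728, 1885/10368, 5573/10368]

(P^4)[S1 -> S2] = 1225/2304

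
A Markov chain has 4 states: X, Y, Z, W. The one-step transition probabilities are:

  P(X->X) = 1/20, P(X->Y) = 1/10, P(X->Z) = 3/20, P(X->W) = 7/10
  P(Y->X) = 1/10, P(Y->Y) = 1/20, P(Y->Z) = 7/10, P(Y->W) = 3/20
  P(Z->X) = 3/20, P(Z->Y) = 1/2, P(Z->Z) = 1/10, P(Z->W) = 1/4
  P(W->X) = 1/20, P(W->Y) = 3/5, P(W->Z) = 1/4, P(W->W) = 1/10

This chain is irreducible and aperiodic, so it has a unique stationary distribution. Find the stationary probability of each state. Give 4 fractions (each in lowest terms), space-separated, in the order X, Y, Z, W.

Answer: 1523/15150 2521/7575 2567/7575 3451/15150

Derivation:
The stationary distribution satisfies pi = pi * P, i.e.:
  pi_X = 1/20*pi_X + 1/10*pi_Y + 3/20*pi_Z + 1/20*pi_W
  pi_Y = 1/10*pi_X + 1/20*pi_Y + 1/2*pi_Z + 3/5*pi_W
  pi_Z = 3/20*pi_X + 7/10*pi_Y + 1/10*pi_Z + 1/4*pi_W
  pi_W = 7/10*pi_X + 3/20*pi_Y + 1/4*pi_Z + 1/10*pi_W
with normalization: pi_X + pi_Y + pi_Z + pi_W = 1.

Using the first 3 balance equations plus normalization, the linear system A*pi = b is:
  [-19/20, 1/10, 3/20, 1/20] . pi = 0
  [1/10, -19/20, 1/2, 3/5] . pi = 0
  [3/20, 7/10, -9/10, 1/4] . pi = 0
  [1, 1, 1, 1] . pi = 1

Solving yields:
  pi_X = 1523/15150
  pi_Y = 2521/7575
  pi_Z = 2567/7575
  pi_W = 3451/15150

Verification (pi * P):
  1523/15150*1/20 + 2521/7575*1/10 + 2567/7575*3/20 + 3451/15150*1/20 = 1523/15150 = pi_X  (ok)
  1523/15150*1/10 + 2521/7575*1/20 + 2567/7575*1/2 + 3451/15150*3/5 = 2521/7575 = pi_Y  (ok)
  1523/15150*3/20 + 2521/7575*7/10 + 2567/7575*1/10 + 3451/15150*1/4 = 2567/7575 = pi_Z  (ok)
  1523/15150*7/10 + 2521/7575*3/20 + 2567/7575*1/4 + 3451/15150*1/10 = 3451/15150 = pi_W  (ok)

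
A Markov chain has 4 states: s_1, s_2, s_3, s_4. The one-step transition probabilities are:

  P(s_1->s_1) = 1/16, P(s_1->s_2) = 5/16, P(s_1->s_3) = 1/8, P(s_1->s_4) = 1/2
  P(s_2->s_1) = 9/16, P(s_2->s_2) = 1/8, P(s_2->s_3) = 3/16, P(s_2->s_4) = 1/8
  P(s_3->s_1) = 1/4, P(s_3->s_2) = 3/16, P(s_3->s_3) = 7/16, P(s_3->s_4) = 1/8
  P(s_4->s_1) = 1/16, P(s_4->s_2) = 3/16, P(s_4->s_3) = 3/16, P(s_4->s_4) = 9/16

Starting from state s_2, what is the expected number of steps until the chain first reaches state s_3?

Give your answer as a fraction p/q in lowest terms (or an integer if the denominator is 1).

Answer: 4224/727

Derivation:
Let h_i = expected steps to first reach s_3 from state i.
Boundary: h_s_3 = 0.
First-step equations for the other states:
  h_s_1 = 1 + 1/16*h_s_1 + 5/16*h_s_2 + 1/8*h_s_3 + 1/2*h_s_4
  h_s_2 = 1 + 9/16*h_s_1 + 1/8*h_s_2 + 3/16*h_s_3 + 1/8*h_s_4
  h_s_4 = 1 + 1/16*h_s_1 + 3/16*h_s_2 + 3/16*h_s_3 + 9/16*h_s_4

Substituting h_s_3 = 0 and rearranging gives the linear system (I - Q) h = 1:
  [15/16, -5/16, -1/2] . (h_s_1, h_s_2, h_s_4) = 1
  [-9/16, 7/8, -1/8] . (h_s_1, h_s_2, h_s_4) = 1
  [-1/16, -3/16, 7/16] . (h_s_1, h_s_2, h_s_4) = 1

Solving yields:
  h_s_1 = 4368/727
  h_s_2 = 4224/727
  h_s_4 = 4096/727

Starting state is s_2, so the expected hitting time is h_s_2 = 4224/727.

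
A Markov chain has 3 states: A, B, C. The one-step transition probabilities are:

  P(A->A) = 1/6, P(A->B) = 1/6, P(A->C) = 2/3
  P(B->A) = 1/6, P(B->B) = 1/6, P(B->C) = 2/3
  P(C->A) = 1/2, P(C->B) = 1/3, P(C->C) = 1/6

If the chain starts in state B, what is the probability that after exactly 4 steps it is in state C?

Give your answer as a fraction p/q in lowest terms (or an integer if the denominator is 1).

Answer: 5/12

Derivation:
Computing P^4 by repeated multiplication:
P^1 =
  A: [1/6, 1/6, 2/3]
  B: [1/6, 1/6, 2/3]
  C: [1/2, 1/3, 1/6]
P^2 =
  A: [7/18, 5/18, 1/3]
  B: [7/18, 5/18, 1/3]
  C: [2/9, 7/36, 7/12]
P^3 =
  A: [5/18, 2/9, 1/2]
  B: [5/18, 2/9, 1/2]
  C: [13/36, 19/72, 3/8]
P^4 =
  A: [1/3, 1/4, 5/12]
  B: [1/3, 1/4, 5/12]
  C: [7/24, 11/48, 23/48]

(P^4)[B -> C] = 5/12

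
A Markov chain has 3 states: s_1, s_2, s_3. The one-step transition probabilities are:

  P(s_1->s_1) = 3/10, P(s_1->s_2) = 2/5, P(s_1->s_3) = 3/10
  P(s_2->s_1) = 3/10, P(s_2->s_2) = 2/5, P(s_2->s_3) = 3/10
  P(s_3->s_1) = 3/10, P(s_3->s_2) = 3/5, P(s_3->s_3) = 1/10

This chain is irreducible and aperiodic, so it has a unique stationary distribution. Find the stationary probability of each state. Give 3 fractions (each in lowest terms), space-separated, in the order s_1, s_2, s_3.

Answer: 3/10 9/20 1/4

Derivation:
The stationary distribution satisfies pi = pi * P, i.e.:
  pi_s_1 = 3/10*pi_s_1 + 3/10*pi_s_2 + 3/10*pi_s_3
  pi_s_2 = 2/5*pi_s_1 + 2/5*pi_s_2 + 3/5*pi_s_3
  pi_s_3 = 3/10*pi_s_1 + 3/10*pi_s_2 + 1/10*pi_s_3
with normalization: pi_s_1 + pi_s_2 + pi_s_3 = 1.

Using the first 2 balance equations plus normalization, the linear system A*pi = b is:
  [-7/10, 3/10, 3/10] . pi = 0
  [2/5, -3/5, 3/5] . pi = 0
  [1, 1, 1] . pi = 1

Solving yields:
  pi_s_1 = 3/10
  pi_s_2 = 9/20
  pi_s_3 = 1/4

Verification (pi * P):
  3/10*3/10 + 9/20*3/10 + 1/4*3/10 = 3/10 = pi_s_1  (ok)
  3/10*2/5 + 9/20*2/5 + 1/4*3/5 = 9/20 = pi_s_2  (ok)
  3/10*3/10 + 9/20*3/10 + 1/4*1/10 = 1/4 = pi_s_3  (ok)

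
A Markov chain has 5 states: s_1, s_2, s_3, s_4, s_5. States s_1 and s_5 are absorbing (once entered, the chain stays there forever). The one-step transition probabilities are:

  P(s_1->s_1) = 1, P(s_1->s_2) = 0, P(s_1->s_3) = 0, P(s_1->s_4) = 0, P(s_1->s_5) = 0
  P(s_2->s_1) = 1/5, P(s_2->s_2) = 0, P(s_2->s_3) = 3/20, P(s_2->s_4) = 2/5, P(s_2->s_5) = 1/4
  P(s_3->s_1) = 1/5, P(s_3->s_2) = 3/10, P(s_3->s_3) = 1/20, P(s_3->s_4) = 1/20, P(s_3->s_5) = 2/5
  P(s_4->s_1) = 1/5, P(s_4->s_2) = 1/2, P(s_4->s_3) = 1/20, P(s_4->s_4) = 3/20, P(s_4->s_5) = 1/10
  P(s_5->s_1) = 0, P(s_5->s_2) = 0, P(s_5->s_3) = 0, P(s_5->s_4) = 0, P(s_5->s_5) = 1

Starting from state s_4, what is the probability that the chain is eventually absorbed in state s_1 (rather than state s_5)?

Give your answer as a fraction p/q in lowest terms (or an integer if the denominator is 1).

Let a_i = P(absorbed in s_1 | start in state i).
Boundary conditions: a_s_1 = 1, a_s_5 = 0.
For each transient state i, a_i = sum_j P(i->j) * a_j:
  a_s_2 = 1/5*a_s_1 + 0*a_s_2 + 3/20*a_s_3 + 2/5*a_s_4 + 1/4*a_s_5
  a_s_3 = 1/5*a_s_1 + 3/10*a_s_2 + 1/20*a_s_3 + 1/20*a_s_4 + 2/5*a_s_5
  a_s_4 = 1/5*a_s_1 + 1/2*a_s_2 + 1/20*a_s_3 + 3/20*a_s_4 + 1/10*a_s_5

Substituting a_s_1 = 1 and a_s_5 = 0, rearrange to (I - Q) a = r where r[i] = P(i -> s_1):
  [1, -3/20, -2/5] . (a_s_2, a_s_3, a_s_4) = 1/5
  [-3/10, 19/20, -1/20] . (a_s_2, a_s_3, a_s_4) = 1/5
  [-1/2, -1/20, 17/20] . (a_s_2, a_s_3, a_s_4) = 1/5

Solving yields:
  a_s_2 = 268/567
  a_s_3 = 220/567
  a_s_4 = 304/567

Starting state is s_4, so the absorption probability is a_s_4 = 304/567.

Answer: 304/567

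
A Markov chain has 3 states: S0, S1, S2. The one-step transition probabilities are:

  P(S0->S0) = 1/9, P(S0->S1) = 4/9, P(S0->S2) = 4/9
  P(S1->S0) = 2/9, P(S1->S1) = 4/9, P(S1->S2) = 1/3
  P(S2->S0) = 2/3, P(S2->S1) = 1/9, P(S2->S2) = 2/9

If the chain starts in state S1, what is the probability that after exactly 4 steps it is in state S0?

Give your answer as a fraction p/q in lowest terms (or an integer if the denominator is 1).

Answer: 2200/6561

Derivation:
Computing P^4 by repeated multiplication:
P^1 =
  S0: [1/9, 4/9, 4/9]
  S1: [2/9, 4/9, 1/3]
  S2: [2/3, 1/9, 2/9]
P^2 =
  S0: [11/27, 8/27, 8/27]
  S1: [28/81, 1/3, 26/81]
  S2: [20/81, 10/27, 31/81]
P^3 =
  S0: [25/81, 28/81, 28/81]
  S1: [238/729, 82/243, 245/729]
  S2: [266/729, 77/243, 232/729]
P^4 =
  S0: [83/243, 80/243, 80/243]
  S1: [2200/6561, 727/2187, 2180/6561]
  S2: [2120/6561, 740/2187, 2221/6561]

(P^4)[S1 -> S0] = 2200/6561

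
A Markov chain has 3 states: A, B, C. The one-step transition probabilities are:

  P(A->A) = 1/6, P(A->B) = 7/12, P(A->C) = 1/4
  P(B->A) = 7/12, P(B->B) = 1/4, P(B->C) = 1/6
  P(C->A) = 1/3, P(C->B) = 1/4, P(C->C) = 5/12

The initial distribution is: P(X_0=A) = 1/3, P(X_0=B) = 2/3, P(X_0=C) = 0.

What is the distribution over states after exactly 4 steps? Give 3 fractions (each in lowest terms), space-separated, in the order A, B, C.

Answer: 2819/7776 2915/7776 1021/3888

Derivation:
Propagating the distribution step by step (d_{t+1} = d_t * P):
d_0 = (A=1/3, B=2/3, C=0)
  d_1[A] = 1/3*1/6 + 2/3*7/12 + 0*1/3 = 4/9
  d_1[B] = 1/3*7/12 + 2/3*1/4 + 0*1/4 = 13/36
  d_1[C] = 1/3*1/4 + 2/3*1/6 + 0*5/12 = 7/36
d_1 = (A=4/9, B=13/36, C=7/36)
  d_2[A] = 4/9*1/6 + 13/36*7/12 + 7/36*1/3 = 151/432
  d_2[B] = 4/9*7/12 + 13/36*1/4 + 7/36*1/4 = 43/108
  d_2[C] = 4/9*1/4 + 13/36*1/6 + 7/36*5/12 = 109/432
d_2 = (A=151/432, B=43/108, C=109/432)
  d_3[A] = 151/432*1/6 + 43/108*7/12 + 109/432*1/3 = 971/2592
  d_3[B] = 151/432*7/12 + 43/108*1/4 + 109/432*1/4 = 475/1296
  d_3[C] = 151/432*1/4 + 43/108*1/6 + 109/432*5/12 = 671/2592
d_3 = (A=971/2592, B=475/1296, C=671/2592)
  d_4[A] = 971/2592*1/6 + 475/1296*7/12 + 671/2592*1/3 = 2819/7776
  d_4[B] = 971/2592*7/12 + 475/1296*1/4 + 671/2592*1/4 = 2915/7776
  d_4[C] = 971/2592*1/4 + 475/1296*1/6 + 671/2592*5/12 = 1021/3888
d_4 = (A=2819/7776, B=2915/7776, C=1021/3888)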